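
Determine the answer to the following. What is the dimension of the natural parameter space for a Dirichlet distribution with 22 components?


Exponential family dimension calculation:
Dirichlet with 22 components has 22 natural parameters.

22


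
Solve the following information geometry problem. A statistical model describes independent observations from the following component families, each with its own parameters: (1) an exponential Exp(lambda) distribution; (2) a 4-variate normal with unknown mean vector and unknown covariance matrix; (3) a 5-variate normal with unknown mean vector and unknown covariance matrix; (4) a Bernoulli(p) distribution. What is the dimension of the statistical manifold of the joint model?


The dimension of a statistical manifold equals the number of free
(independent) real parameters of the model. For a product of independent
blocks the parameter counts add.
- exponential (lambda): 1.
- 4-variate normal: 4 (mean) + 4*5/2 = 10 (symmetric covariance) = 14.
- 5-variate normal: 5 (mean) + 5*6/2 = 15 (symmetric covariance) = 20.
- Bernoulli (p): 1.
Total = 1 + 14 + 20 + 1 = 36.
Dimension = 36

36


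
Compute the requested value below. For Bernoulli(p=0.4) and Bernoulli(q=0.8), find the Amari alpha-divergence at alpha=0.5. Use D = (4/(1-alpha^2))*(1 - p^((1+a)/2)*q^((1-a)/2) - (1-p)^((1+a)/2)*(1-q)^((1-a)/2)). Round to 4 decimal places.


Amari alpha-divergence:
D = (4/(1-alpha^2))*(1 - p^((1+a)/2)*q^((1-a)/2) - (1-p)^((1+a)/2)*(1-q)^((1-a)/2)).
alpha = 0.5, p = 0.4, q = 0.8.
e1 = (1+alpha)/2 = 0.75, e2 = (1-alpha)/2 = 0.25.
t1 = p^e1 * q^e2 = 0.4^0.75 * 0.8^0.25 = 0.475683.
t2 = (1-p)^e1 * (1-q)^e2 = 0.6^0.75 * 0.2^0.25 = 0.455901.
4/(1-alpha^2) = 5.333333.
D = 5.333333*(1 - 0.475683 - 0.455901) = 0.3649

0.3649


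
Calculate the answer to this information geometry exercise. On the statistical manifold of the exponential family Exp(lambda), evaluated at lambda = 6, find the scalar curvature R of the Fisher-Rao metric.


This family has a single free parameter, so its statistical manifold
is 1-dimensional. The Riemann curvature tensor of any 1-dimensional
Riemannian manifold vanishes identically, so R = 0.

0


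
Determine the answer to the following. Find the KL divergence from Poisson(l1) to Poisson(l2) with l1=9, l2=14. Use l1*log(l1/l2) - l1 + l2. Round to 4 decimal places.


KL divergence for Poisson:
KL = l1*log(l1/l2) - l1 + l2.
l1 = 9, l2 = 14.
log(9/14) = -0.441833.
l1*log(l1/l2) = 9 * -0.441833 = -3.976495.
KL = -3.976495 - 9 + 14 = 1.0235

1.0235


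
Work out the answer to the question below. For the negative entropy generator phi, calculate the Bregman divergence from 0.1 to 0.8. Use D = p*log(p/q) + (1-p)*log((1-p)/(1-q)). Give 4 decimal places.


Bregman divergence with negative entropy generator:
D = p*log(p/q) + (1-p)*log((1-p)/(1-q)).
p = 0.1, q = 0.8.
p*log(p/q) = 0.1*log(0.1/0.8) = -0.207944.
(1-p)*log((1-p)/(1-q)) = 0.9*log(0.9/0.2) = 1.35367.
D = -0.207944 + 1.35367 = 1.1457

1.1457


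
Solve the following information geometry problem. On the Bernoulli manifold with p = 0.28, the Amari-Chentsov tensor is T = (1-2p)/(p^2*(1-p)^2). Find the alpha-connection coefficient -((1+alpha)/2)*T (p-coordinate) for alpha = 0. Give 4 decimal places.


Skewness (Amari-Chentsov) tensor: T = (1-2p)/(p^2*(1-p)^2).
p = 0.28, 1-2p = 0.44, p^2 = 0.0784, (1-p)^2 = 0.5184.
T = 0.44/(0.0784 * 0.5184) = 10.82609.
In the p-coordinate, Gamma^(alpha) = Gamma^(0) - (alpha/2)*T with Gamma^(0) = (1/2)*g'(p) = -T/2,
so Gamma^(alpha) = -((1+alpha)/2)*T.
alpha = 0, -(1+alpha)/2 = -0.5.
Gamma = -0.5 * 10.82609 = -5.4130

-5.4130


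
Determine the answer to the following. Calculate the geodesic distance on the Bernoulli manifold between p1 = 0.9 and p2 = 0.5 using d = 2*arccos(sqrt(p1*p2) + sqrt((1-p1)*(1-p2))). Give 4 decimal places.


Geodesic distance on Bernoulli manifold:
d(p1,p2) = 2*arccos(sqrt(p1*p2) + sqrt((1-p1)*(1-p2))).
sqrt(p1*p2) = sqrt(0.9*0.5) = 0.67082.
sqrt((1-p1)*(1-p2)) = sqrt(0.1*0.5) = 0.223607.
arg = 0.67082 + 0.223607 = 0.894427.
d = 2*arccos(0.894427) = 0.9273

0.9273


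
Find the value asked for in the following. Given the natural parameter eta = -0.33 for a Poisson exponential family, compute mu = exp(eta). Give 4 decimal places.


Expectation parameter for Poisson exponential family:
mu = exp(eta).
eta = -0.33.
mu = exp(-0.33) = 0.7189

0.7189


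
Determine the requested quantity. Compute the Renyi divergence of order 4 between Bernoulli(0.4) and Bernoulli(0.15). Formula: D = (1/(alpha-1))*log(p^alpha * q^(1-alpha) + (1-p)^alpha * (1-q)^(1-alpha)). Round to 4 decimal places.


Renyi divergence of order alpha between Bernoulli distributions:
D = (1/(alpha-1))*log(p^alpha * q^(1-alpha) + (1-p)^alpha * (1-q)^(1-alpha)).
alpha = 4, p = 0.4, q = 0.15.
p^alpha * q^(1-alpha) = 0.4^4 * 0.15^-3 = 7.585185.
(1-p)^alpha * (1-q)^(1-alpha) = 0.6^4 * 0.85^-3 = 0.211032.
sum = 7.585185 + 0.211032 = 7.796217.
D = (1/3)*log(7.796217) = 0.6845

0.6845


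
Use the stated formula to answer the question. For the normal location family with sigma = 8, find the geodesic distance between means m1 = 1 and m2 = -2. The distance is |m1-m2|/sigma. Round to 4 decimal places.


On the fixed-variance normal subfamily, geodesic distance = |m1-m2|/sigma.
|1 - -2| = 3.
sigma = 8.
d = 3/8 = 0.3750

0.3750


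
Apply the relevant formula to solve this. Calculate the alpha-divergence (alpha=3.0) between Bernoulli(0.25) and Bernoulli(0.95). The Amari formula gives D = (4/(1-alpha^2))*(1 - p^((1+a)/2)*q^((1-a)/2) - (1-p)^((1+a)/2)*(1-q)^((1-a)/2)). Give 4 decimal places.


Amari alpha-divergence:
D = (4/(1-alpha^2))*(1 - p^((1+a)/2)*q^((1-a)/2) - (1-p)^((1+a)/2)*(1-q)^((1-a)/2)).
alpha = 3.0, p = 0.25, q = 0.95.
e1 = (1+alpha)/2 = 2.0, e2 = (1-alpha)/2 = -1.0.
t1 = p^e1 * q^e2 = 0.25^2.0 * 0.95^-1.0 = 0.065789.
t2 = (1-p)^e1 * (1-q)^e2 = 0.75^2.0 * 0.05^-1.0 = 11.25.
4/(1-alpha^2) = -0.5.
D = -0.5*(1 - 0.065789 - 11.25) = 5.1579

5.1579


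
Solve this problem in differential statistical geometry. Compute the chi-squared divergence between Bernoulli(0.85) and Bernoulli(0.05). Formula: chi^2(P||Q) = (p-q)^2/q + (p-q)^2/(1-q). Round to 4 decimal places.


Chi-squared divergence between Bernoulli distributions:
chi^2 = (p-q)^2/q + (p-q)^2/(1-q).
p = 0.85, q = 0.05, p-q = 0.8.
(p-q)^2 = 0.64.
term1 = 0.64/0.05 = 12.8.
term2 = 0.64/0.95 = 0.673684.
chi^2 = 12.8 + 0.673684 = 13.4737

13.4737


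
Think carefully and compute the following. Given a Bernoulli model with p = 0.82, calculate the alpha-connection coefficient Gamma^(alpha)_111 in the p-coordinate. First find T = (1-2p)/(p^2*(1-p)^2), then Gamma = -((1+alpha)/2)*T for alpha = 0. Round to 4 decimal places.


Skewness (Amari-Chentsov) tensor: T = (1-2p)/(p^2*(1-p)^2).
p = 0.82, 1-2p = -0.64, p^2 = 0.6724, (1-p)^2 = 0.0324.
T = -0.64/(0.6724 * 0.0324) = -29.376988.
In the p-coordinate, Gamma^(alpha) = Gamma^(0) - (alpha/2)*T with Gamma^(0) = (1/2)*g'(p) = -T/2,
so Gamma^(alpha) = -((1+alpha)/2)*T.
alpha = 0, -(1+alpha)/2 = -0.5.
Gamma = -0.5 * -29.376988 = 14.6885

14.6885


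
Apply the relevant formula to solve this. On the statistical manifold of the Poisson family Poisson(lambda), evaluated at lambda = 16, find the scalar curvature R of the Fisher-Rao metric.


This family has a single free parameter, so its statistical manifold
is 1-dimensional. The Riemann curvature tensor of any 1-dimensional
Riemannian manifold vanishes identically, so R = 0.

0


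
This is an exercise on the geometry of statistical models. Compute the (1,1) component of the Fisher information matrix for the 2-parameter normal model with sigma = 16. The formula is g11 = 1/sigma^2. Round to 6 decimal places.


For the 2-parameter normal family, the Fisher metric has:
  g11 = 1/sigma^2, g22 = 2/sigma^2.
sigma = 16, sigma^2 = 256.
g11 = 0.003906

0.003906


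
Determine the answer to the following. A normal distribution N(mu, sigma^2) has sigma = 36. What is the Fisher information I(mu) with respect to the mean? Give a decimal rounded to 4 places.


The Fisher information for the mean of a normal distribution is I(mu) = 1/sigma^2.
sigma = 36, so sigma^2 = 1296.
I(mu) = 1/1296 = 0.0008

0.0008


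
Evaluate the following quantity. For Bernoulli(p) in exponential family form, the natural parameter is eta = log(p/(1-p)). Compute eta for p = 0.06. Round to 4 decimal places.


Natural parameter for Bernoulli: eta = log(p/(1-p)).
p = 0.06, 1-p = 0.94.
p/(1-p) = 0.06383.
eta = log(0.06383) = -2.7515

-2.7515


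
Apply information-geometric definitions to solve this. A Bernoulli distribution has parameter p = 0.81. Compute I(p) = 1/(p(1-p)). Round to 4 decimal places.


For Bernoulli(p), Fisher information is I(p) = 1/(p*(1-p)).
p = 0.81, 1-p = 0.19.
p*(1-p) = 0.1539.
I(p) = 1/0.1539 = 6.4977

6.4977


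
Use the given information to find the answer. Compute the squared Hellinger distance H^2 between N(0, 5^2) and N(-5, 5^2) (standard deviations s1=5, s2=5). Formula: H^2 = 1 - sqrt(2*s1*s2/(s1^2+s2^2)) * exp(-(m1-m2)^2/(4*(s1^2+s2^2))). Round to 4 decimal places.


Squared Hellinger distance for Gaussians:
H^2 = 1 - sqrt(2*s1*s2/(s1^2+s2^2)) * exp(-(m1-m2)^2/(4*(s1^2+s2^2))).
s1^2 = 25, s2^2 = 25, s1^2+s2^2 = 50.
sqrt(2*5*5/(50)) = 1.0.
(m1-m2)^2 = (5)^2 = 25.
exp(-25/(4*50)) = exp(-0.125) = 0.882497.
H^2 = 1 - 1.0*0.882497 = 0.1175

0.1175


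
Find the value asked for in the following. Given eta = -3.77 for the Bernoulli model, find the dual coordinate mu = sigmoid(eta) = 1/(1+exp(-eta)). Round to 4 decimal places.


Dual coordinate (expectation parameter) for Bernoulli:
mu = 1/(1+exp(-eta)).
eta = -3.77.
exp(-eta) = exp(3.77) = 43.380065.
mu = 1/(1+43.380065) = 0.0225

0.0225


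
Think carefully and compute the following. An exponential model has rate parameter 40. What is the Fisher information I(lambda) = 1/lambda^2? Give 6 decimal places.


Fisher information for exponential: I(lambda) = 1/lambda^2.
lambda = 40, lambda^2 = 1600.
I = 1/1600 = 0.000625

0.000625


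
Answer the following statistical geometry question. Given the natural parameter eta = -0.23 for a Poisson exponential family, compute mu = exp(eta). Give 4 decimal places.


Expectation parameter for Poisson exponential family:
mu = exp(eta).
eta = -0.23.
mu = exp(-0.23) = 0.7945

0.7945


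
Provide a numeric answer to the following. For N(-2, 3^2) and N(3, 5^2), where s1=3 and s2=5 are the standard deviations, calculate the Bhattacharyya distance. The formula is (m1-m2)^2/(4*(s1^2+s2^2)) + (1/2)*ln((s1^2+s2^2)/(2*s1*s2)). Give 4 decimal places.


Bhattacharyya distance between two Gaussians:
DB = (m1-m2)^2/(4*(s1^2+s2^2)) + (1/2)*ln((s1^2+s2^2)/(2*s1*s2)).
(m1-m2)^2 = (-5)^2 = 25.
s1^2+s2^2 = 9 + 25 = 34.
term1 = 25/136 = 0.183824.
term2 = 0.5*ln(34/30.0) = 0.062582.
DB = 0.183824 + 0.062582 = 0.2464

0.2464


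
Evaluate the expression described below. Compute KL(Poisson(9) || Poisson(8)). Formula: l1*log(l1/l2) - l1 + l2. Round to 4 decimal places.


KL divergence for Poisson:
KL = l1*log(l1/l2) - l1 + l2.
l1 = 9, l2 = 8.
log(9/8) = 0.117783.
l1*log(l1/l2) = 9 * 0.117783 = 1.060047.
KL = 1.060047 - 9 + 8 = 0.0600

0.0600


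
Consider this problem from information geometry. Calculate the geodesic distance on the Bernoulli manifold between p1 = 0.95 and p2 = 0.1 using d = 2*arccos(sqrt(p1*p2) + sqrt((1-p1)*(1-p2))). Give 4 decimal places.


Geodesic distance on Bernoulli manifold:
d(p1,p2) = 2*arccos(sqrt(p1*p2) + sqrt((1-p1)*(1-p2))).
sqrt(p1*p2) = sqrt(0.95*0.1) = 0.308221.
sqrt((1-p1)*(1-p2)) = sqrt(0.05*0.9) = 0.212132.
arg = 0.308221 + 0.212132 = 0.520353.
d = 2*arccos(0.520353) = 2.0471

2.0471


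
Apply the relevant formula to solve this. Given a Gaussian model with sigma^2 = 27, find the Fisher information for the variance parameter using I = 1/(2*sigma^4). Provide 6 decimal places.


Fisher information for variance: I(sigma^2) = 1/(2*sigma^4).
sigma^2 = 27, so sigma^4 = 729.
I = 1/(2*729) = 1/1458 = 0.000686

0.000686


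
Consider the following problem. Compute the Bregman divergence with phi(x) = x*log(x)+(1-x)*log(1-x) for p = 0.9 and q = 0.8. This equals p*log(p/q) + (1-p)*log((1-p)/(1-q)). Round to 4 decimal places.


Bregman divergence with negative entropy generator:
D = p*log(p/q) + (1-p)*log((1-p)/(1-q)).
p = 0.9, q = 0.8.
p*log(p/q) = 0.9*log(0.9/0.8) = 0.106005.
(1-p)*log((1-p)/(1-q)) = 0.1*log(0.1/0.2) = -0.069315.
D = 0.106005 + -0.069315 = 0.0367

0.0367


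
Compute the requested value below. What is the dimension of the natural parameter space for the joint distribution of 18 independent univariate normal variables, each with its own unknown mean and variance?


Exponential family dimension calculation:
Each univariate normal has two natural parameters (mu/sigma^2 and -1/(2 sigma^2)).
With 18 independent components, dim = 2 * 18 = 36.

36


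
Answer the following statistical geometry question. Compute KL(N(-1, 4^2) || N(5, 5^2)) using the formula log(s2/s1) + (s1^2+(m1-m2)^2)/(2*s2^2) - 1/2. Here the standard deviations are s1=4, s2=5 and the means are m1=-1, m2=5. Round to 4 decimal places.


KL divergence between normal distributions:
KL = log(s2/s1) + (s1^2 + (m1-m2)^2)/(2*s2^2) - 1/2.
log(5/4) = 0.223144.
(4^2 + (-1-5)^2)/(2*5^2) = (16 + 36)/50 = 1.04.
KL = 0.223144 + 1.04 - 0.5 = 0.7631

0.7631


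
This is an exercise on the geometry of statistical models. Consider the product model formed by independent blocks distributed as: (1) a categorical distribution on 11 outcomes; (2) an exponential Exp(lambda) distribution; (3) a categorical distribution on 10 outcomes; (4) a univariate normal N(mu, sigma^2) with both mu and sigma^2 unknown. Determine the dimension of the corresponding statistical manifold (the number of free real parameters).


The dimension of a statistical manifold equals the number of free
(independent) real parameters of the model. For a product of independent
blocks the parameter counts add.
- categorical on 11 outcomes (probabilities sum to 1): 11-1 = 10.
- exponential (lambda): 1.
- categorical on 10 outcomes (probabilities sum to 1): 10-1 = 9.
- normal (mu, sigma^2): 2.
Total = 10 + 1 + 9 + 2 = 22.
Dimension = 22

22


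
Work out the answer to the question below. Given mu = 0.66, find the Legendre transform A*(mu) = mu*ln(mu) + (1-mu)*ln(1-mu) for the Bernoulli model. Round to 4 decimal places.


Legendre transform for Bernoulli:
A*(mu) = mu*log(mu) + (1-mu)*log(1-mu).
mu = 0.66, 1-mu = 0.34.
mu*log(mu) = 0.66*log(0.66) = -0.27424.
(1-mu)*log(1-mu) = 0.34*log(0.34) = -0.366795.
A* = -0.27424 + -0.366795 = -0.6410

-0.6410


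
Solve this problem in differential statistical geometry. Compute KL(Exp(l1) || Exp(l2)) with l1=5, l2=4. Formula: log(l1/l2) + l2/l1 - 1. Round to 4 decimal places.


KL divergence for exponential family:
KL = log(l1/l2) + l2/l1 - 1.
log(5/4) = 0.223144.
4/5 = 0.8.
KL = 0.223144 + 0.8 - 1 = 0.0231

0.0231


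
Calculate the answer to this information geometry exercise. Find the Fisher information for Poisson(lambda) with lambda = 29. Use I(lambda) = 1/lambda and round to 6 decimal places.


Fisher information for Poisson: I(lambda) = 1/lambda.
lambda = 29.
I(lambda) = 1/29 = 0.034483

0.034483


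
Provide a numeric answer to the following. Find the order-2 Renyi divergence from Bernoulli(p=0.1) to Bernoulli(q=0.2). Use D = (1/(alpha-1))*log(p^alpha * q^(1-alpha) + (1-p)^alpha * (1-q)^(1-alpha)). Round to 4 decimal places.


Renyi divergence of order alpha between Bernoulli distributions:
D = (1/(alpha-1))*log(p^alpha * q^(1-alpha) + (1-p)^alpha * (1-q)^(1-alpha)).
alpha = 2, p = 0.1, q = 0.2.
p^alpha * q^(1-alpha) = 0.1^2 * 0.2^-1 = 0.05.
(1-p)^alpha * (1-q)^(1-alpha) = 0.9^2 * 0.8^-1 = 1.0125.
sum = 0.05 + 1.0125 = 1.0625.
D = (1/1)*log(1.0625) = 0.0606

0.0606


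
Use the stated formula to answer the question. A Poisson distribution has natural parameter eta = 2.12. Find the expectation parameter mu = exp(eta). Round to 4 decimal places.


Expectation parameter for Poisson exponential family:
mu = exp(eta).
eta = 2.12.
mu = exp(2.12) = 8.3311

8.3311


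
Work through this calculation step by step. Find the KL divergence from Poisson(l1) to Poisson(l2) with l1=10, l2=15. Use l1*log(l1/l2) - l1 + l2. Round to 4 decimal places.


KL divergence for Poisson:
KL = l1*log(l1/l2) - l1 + l2.
l1 = 10, l2 = 15.
log(10/15) = -0.405465.
l1*log(l1/l2) = 10 * -0.405465 = -4.054651.
KL = -4.054651 - 10 + 15 = 0.9453

0.9453


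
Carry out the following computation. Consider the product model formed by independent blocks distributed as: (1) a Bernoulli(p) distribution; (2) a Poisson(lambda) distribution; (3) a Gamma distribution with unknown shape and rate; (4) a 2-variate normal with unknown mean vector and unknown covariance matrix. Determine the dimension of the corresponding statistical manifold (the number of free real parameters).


The dimension of a statistical manifold equals the number of free
(independent) real parameters of the model. For a product of independent
blocks the parameter counts add.
- Bernoulli (p): 1.
- Poisson (lambda): 1.
- Gamma (shape, rate): 2.
- 2-variate normal: 2 (mean) + 2*3/2 = 3 (symmetric covariance) = 5.
Total = 1 + 1 + 2 + 5 = 9.
Dimension = 9

9


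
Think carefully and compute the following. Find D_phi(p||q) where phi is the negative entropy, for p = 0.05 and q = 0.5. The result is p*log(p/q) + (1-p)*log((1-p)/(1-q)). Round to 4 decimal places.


Bregman divergence with negative entropy generator:
D = p*log(p/q) + (1-p)*log((1-p)/(1-q)).
p = 0.05, q = 0.5.
p*log(p/q) = 0.05*log(0.05/0.5) = -0.115129.
(1-p)*log((1-p)/(1-q)) = 0.95*log(0.95/0.5) = 0.609761.
D = -0.115129 + 0.609761 = 0.4946

0.4946


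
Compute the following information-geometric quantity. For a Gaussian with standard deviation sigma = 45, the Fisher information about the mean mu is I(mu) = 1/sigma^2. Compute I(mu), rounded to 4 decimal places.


The Fisher information for the mean of a normal distribution is I(mu) = 1/sigma^2.
sigma = 45, so sigma^2 = 2025.
I(mu) = 1/2025 = 0.0005

0.0005


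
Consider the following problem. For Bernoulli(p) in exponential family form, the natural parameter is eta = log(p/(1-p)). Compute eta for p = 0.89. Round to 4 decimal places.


Natural parameter for Bernoulli: eta = log(p/(1-p)).
p = 0.89, 1-p = 0.11.
p/(1-p) = 8.090909.
eta = log(8.090909) = 2.0907

2.0907


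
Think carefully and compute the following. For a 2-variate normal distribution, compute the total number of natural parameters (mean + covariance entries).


Exponential family dimension calculation:
For 2-dim MVN: mean has 2 params, covariance has 2*3/2 = 3 unique entries.
Total dim = 2 + 3 = 5.

5


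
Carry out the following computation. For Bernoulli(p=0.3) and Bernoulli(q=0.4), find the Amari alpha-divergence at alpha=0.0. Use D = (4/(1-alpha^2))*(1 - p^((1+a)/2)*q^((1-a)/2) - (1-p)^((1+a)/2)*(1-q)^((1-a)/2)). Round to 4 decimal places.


Amari alpha-divergence:
D = (4/(1-alpha^2))*(1 - p^((1+a)/2)*q^((1-a)/2) - (1-p)^((1+a)/2)*(1-q)^((1-a)/2)).
alpha = 0.0, p = 0.3, q = 0.4.
e1 = (1+alpha)/2 = 0.5, e2 = (1-alpha)/2 = 0.5.
t1 = p^e1 * q^e2 = 0.3^0.5 * 0.4^0.5 = 0.34641.
t2 = (1-p)^e1 * (1-q)^e2 = 0.7^0.5 * 0.6^0.5 = 0.648074.
4/(1-alpha^2) = 4.0.
D = 4.0*(1 - 0.34641 - 0.648074) = 0.0221

0.0221


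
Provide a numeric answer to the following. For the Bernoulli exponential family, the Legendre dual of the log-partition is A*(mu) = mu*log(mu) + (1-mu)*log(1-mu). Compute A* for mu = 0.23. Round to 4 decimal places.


Legendre transform for Bernoulli:
A*(mu) = mu*log(mu) + (1-mu)*log(1-mu).
mu = 0.23, 1-mu = 0.77.
mu*log(mu) = 0.23*log(0.23) = -0.338025.
(1-mu)*log(1-mu) = 0.77*log(0.77) = -0.201251.
A* = -0.338025 + -0.201251 = -0.5393

-0.5393


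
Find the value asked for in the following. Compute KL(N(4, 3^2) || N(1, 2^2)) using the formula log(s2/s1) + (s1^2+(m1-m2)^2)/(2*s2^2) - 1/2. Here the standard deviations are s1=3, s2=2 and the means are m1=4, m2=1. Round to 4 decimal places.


KL divergence between normal distributions:
KL = log(s2/s1) + (s1^2 + (m1-m2)^2)/(2*s2^2) - 1/2.
log(2/3) = -0.405465.
(3^2 + (4-1)^2)/(2*2^2) = (9 + 9)/8 = 2.25.
KL = -0.405465 + 2.25 - 0.5 = 1.3445

1.3445


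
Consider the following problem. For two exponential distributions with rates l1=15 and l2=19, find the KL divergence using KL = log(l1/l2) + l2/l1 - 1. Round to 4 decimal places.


KL divergence for exponential family:
KL = log(l1/l2) + l2/l1 - 1.
log(15/19) = -0.236389.
19/15 = 1.266667.
KL = -0.236389 + 1.266667 - 1 = 0.0303

0.0303


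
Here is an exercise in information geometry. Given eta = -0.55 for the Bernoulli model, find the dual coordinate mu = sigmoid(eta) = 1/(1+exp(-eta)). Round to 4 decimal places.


Dual coordinate (expectation parameter) for Bernoulli:
mu = 1/(1+exp(-eta)).
eta = -0.55.
exp(-eta) = exp(0.55) = 1.733253.
mu = 1/(1+1.733253) = 0.3659

0.3659


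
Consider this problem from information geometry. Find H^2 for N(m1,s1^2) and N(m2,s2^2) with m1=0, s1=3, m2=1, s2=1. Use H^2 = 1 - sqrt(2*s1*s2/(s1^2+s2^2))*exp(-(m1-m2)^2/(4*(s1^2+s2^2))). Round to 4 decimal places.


Squared Hellinger distance for Gaussians:
H^2 = 1 - sqrt(2*s1*s2/(s1^2+s2^2)) * exp(-(m1-m2)^2/(4*(s1^2+s2^2))).
s1^2 = 9, s2^2 = 1, s1^2+s2^2 = 10.
sqrt(2*3*1/(10)) = 0.774597.
(m1-m2)^2 = (-1)^2 = 1.
exp(-1/(4*10)) = exp(-0.025) = 0.97531.
H^2 = 1 - 0.774597*0.97531 = 0.2445

0.2445


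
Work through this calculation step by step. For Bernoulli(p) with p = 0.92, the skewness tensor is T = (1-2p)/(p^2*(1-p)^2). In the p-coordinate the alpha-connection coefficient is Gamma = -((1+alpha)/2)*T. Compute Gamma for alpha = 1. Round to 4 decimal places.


Skewness (Amari-Chentsov) tensor: T = (1-2p)/(p^2*(1-p)^2).
p = 0.92, 1-2p = -0.84, p^2 = 0.8464, (1-p)^2 = 0.0064.
T = -0.84/(0.8464 * 0.0064) = -155.068526.
In the p-coordinate, Gamma^(alpha) = Gamma^(0) - (alpha/2)*T with Gamma^(0) = (1/2)*g'(p) = -T/2,
so Gamma^(alpha) = -((1+alpha)/2)*T.
alpha = 1, -(1+alpha)/2 = -1.0.
Gamma = -1.0 * -155.068526 = 155.0685

155.0685


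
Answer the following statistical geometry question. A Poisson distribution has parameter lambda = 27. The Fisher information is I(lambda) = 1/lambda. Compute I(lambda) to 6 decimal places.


Fisher information for Poisson: I(lambda) = 1/lambda.
lambda = 27.
I(lambda) = 1/27 = 0.037037

0.037037


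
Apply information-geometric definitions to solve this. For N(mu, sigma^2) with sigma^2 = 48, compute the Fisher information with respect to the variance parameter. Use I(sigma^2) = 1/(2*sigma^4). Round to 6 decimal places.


Fisher information for variance: I(sigma^2) = 1/(2*sigma^4).
sigma^2 = 48, so sigma^4 = 2304.
I = 1/(2*2304) = 1/4608 = 0.000217

0.000217


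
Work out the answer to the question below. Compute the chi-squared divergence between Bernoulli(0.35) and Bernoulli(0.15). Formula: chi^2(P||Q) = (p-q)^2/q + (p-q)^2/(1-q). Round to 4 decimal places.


Chi-squared divergence between Bernoulli distributions:
chi^2 = (p-q)^2/q + (p-q)^2/(1-q).
p = 0.35, q = 0.15, p-q = 0.2.
(p-q)^2 = 0.04.
term1 = 0.04/0.15 = 0.266667.
term2 = 0.04/0.85 = 0.047059.
chi^2 = 0.266667 + 0.047059 = 0.3137

0.3137


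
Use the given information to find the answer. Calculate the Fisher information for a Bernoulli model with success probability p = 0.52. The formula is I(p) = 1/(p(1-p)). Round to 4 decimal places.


For Bernoulli(p), Fisher information is I(p) = 1/(p*(1-p)).
p = 0.52, 1-p = 0.48.
p*(1-p) = 0.2496.
I(p) = 1/0.2496 = 4.0064

4.0064


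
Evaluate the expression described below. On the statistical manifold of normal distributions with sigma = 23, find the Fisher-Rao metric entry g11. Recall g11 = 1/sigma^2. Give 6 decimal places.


For the 2-parameter normal family, the Fisher metric has:
  g11 = 1/sigma^2, g22 = 2/sigma^2.
sigma = 23, sigma^2 = 529.
g11 = 0.001890

0.001890


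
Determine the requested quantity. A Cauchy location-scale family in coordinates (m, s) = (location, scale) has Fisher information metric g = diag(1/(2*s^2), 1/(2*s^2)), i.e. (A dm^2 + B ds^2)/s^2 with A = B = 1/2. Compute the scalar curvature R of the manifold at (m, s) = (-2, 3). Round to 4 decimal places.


The metric has the form g = (A dm^2 + B ds^2)/s^2 with A = 1/2, B = 1/2.
Substitute u = sqrt(A/B)*m: g = B*(du^2 + ds^2)/s^2, i.e. B times the
Poincare upper half-plane metric, which has constant Gaussian curvature -1.
Scaling a 2D metric by a constant c divides the Gaussian curvature by c,
so K = -1/B = -1/(1/2) = -2.0000 everywhere (the point (m, s) = (-2, 3) is irrelevant:
the curvature is constant).
Scalar curvature in dimension 2: R = 2K = -2/(1/2) = -4.0000.

-4.0000


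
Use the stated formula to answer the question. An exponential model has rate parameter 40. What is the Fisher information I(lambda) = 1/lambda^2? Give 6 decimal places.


Fisher information for exponential: I(lambda) = 1/lambda^2.
lambda = 40, lambda^2 = 1600.
I = 1/1600 = 0.000625

0.000625


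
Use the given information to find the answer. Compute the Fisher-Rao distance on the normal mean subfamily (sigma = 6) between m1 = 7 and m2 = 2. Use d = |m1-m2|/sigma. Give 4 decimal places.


On the fixed-variance normal subfamily, geodesic distance = |m1-m2|/sigma.
|7 - 2| = 5.
sigma = 6.
d = 5/6 = 0.8333

0.8333


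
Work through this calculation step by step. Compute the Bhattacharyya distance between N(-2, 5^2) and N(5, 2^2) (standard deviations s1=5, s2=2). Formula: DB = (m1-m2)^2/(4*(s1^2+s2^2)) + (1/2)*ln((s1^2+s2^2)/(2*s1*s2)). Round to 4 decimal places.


Bhattacharyya distance between two Gaussians:
DB = (m1-m2)^2/(4*(s1^2+s2^2)) + (1/2)*ln((s1^2+s2^2)/(2*s1*s2)).
(m1-m2)^2 = (-7)^2 = 49.
s1^2+s2^2 = 25 + 4 = 29.
term1 = 49/116 = 0.422414.
term2 = 0.5*ln(29/20.0) = 0.185782.
DB = 0.422414 + 0.185782 = 0.6082

0.6082


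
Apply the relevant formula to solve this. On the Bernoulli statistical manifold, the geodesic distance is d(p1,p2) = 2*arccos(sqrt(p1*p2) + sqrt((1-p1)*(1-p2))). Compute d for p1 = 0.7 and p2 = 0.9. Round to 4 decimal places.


Geodesic distance on Bernoulli manifold:
d(p1,p2) = 2*arccos(sqrt(p1*p2) + sqrt((1-p1)*(1-p2))).
sqrt(p1*p2) = sqrt(0.7*0.9) = 0.793725.
sqrt((1-p1)*(1-p2)) = sqrt(0.3*0.1) = 0.173205.
arg = 0.793725 + 0.173205 = 0.96693.
d = 2*arccos(0.96693) = 0.5158

0.5158


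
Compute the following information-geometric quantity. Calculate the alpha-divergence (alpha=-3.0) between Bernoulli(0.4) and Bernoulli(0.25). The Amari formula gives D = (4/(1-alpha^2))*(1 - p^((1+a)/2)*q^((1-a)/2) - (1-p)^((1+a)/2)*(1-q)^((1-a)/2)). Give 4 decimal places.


Amari alpha-divergence:
D = (4/(1-alpha^2))*(1 - p^((1+a)/2)*q^((1-a)/2) - (1-p)^((1+a)/2)*(1-q)^((1-a)/2)).
alpha = -3.0, p = 0.4, q = 0.25.
e1 = (1+alpha)/2 = -1.0, e2 = (1-alpha)/2 = 2.0.
t1 = p^e1 * q^e2 = 0.4^-1.0 * 0.25^2.0 = 0.15625.
t2 = (1-p)^e1 * (1-q)^e2 = 0.6^-1.0 * 0.75^2.0 = 0.9375.
4/(1-alpha^2) = -0.5.
D = -0.5*(1 - 0.15625 - 0.9375) = 0.0469

0.0469


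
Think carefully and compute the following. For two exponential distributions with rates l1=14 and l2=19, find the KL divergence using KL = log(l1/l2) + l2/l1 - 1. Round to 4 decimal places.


KL divergence for exponential family:
KL = log(l1/l2) + l2/l1 - 1.
log(14/19) = -0.305382.
19/14 = 1.357143.
KL = -0.305382 + 1.357143 - 1 = 0.0518

0.0518


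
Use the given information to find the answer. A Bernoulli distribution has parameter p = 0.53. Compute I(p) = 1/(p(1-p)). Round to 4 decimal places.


For Bernoulli(p), Fisher information is I(p) = 1/(p*(1-p)).
p = 0.53, 1-p = 0.47.
p*(1-p) = 0.2491.
I(p) = 1/0.2491 = 4.0145

4.0145


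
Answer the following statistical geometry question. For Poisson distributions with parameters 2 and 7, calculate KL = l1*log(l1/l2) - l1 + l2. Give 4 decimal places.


KL divergence for Poisson:
KL = l1*log(l1/l2) - l1 + l2.
l1 = 2, l2 = 7.
log(2/7) = -1.252763.
l1*log(l1/l2) = 2 * -1.252763 = -2.505526.
KL = -2.505526 - 2 + 7 = 2.4945

2.4945


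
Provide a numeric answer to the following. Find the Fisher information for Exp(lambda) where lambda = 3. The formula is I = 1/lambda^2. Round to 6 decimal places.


Fisher information for exponential: I(lambda) = 1/lambda^2.
lambda = 3, lambda^2 = 9.
I = 1/9 = 0.111111

0.111111


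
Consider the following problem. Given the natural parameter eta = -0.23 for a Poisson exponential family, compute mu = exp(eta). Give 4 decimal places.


Expectation parameter for Poisson exponential family:
mu = exp(eta).
eta = -0.23.
mu = exp(-0.23) = 0.7945

0.7945


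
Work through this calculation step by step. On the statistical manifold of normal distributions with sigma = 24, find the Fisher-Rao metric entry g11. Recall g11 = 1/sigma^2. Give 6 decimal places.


For the 2-parameter normal family, the Fisher metric has:
  g11 = 1/sigma^2, g22 = 2/sigma^2.
sigma = 24, sigma^2 = 576.
g11 = 0.001736

0.001736


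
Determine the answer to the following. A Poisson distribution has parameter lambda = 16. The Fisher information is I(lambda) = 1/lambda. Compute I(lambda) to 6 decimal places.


Fisher information for Poisson: I(lambda) = 1/lambda.
lambda = 16.
I(lambda) = 1/16 = 0.062500

0.062500


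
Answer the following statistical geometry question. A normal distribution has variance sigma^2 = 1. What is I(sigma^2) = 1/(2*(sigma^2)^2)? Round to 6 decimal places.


Fisher information for variance: I(sigma^2) = 1/(2*sigma^4).
sigma^2 = 1, so sigma^4 = 1.
I = 1/(2*1) = 1/2 = 0.500000

0.500000


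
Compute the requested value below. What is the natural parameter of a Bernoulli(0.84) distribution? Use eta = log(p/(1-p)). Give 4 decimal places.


Natural parameter for Bernoulli: eta = log(p/(1-p)).
p = 0.84, 1-p = 0.16.
p/(1-p) = 5.25.
eta = log(5.25) = 1.6582

1.6582


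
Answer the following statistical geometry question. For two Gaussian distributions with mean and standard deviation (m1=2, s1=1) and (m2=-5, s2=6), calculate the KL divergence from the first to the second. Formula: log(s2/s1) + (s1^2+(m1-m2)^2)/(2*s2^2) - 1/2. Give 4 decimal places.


KL divergence between normal distributions:
KL = log(s2/s1) + (s1^2 + (m1-m2)^2)/(2*s2^2) - 1/2.
log(6/1) = 1.791759.
(1^2 + (2--5)^2)/(2*6^2) = (1 + 49)/72 = 0.694444.
KL = 1.791759 + 0.694444 - 0.5 = 1.9862

1.9862


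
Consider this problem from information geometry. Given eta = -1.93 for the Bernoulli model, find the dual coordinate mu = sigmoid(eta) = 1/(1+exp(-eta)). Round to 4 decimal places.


Dual coordinate (expectation parameter) for Bernoulli:
mu = 1/(1+exp(-eta)).
eta = -1.93.
exp(-eta) = exp(1.93) = 6.88951.
mu = 1/(1+6.88951) = 0.1268

0.1268


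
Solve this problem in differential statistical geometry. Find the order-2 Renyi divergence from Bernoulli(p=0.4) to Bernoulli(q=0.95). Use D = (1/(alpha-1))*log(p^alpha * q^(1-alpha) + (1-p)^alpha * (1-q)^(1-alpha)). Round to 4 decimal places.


Renyi divergence of order alpha between Bernoulli distributions:
D = (1/(alpha-1))*log(p^alpha * q^(1-alpha) + (1-p)^alpha * (1-q)^(1-alpha)).
alpha = 2, p = 0.4, q = 0.95.
p^alpha * q^(1-alpha) = 0.4^2 * 0.95^-1 = 0.168421.
(1-p)^alpha * (1-q)^(1-alpha) = 0.6^2 * 0.05^-1 = 7.2.
sum = 0.168421 + 7.2 = 7.368421.
D = (1/1)*log(7.368421) = 1.9972

1.9972


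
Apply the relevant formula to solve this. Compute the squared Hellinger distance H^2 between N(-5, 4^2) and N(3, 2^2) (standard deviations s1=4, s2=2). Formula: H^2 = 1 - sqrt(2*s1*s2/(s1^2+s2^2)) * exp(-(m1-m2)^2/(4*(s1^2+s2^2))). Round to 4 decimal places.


Squared Hellinger distance for Gaussians:
H^2 = 1 - sqrt(2*s1*s2/(s1^2+s2^2)) * exp(-(m1-m2)^2/(4*(s1^2+s2^2))).
s1^2 = 16, s2^2 = 4, s1^2+s2^2 = 20.
sqrt(2*4*2/(20)) = 0.894427.
(m1-m2)^2 = (-8)^2 = 64.
exp(-64/(4*20)) = exp(-0.8) = 0.449329.
H^2 = 1 - 0.894427*0.449329 = 0.5981

0.5981


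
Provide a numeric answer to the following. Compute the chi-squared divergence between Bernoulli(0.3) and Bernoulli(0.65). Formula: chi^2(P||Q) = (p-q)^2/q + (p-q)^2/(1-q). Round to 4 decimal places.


Chi-squared divergence between Bernoulli distributions:
chi^2 = (p-q)^2/q + (p-q)^2/(1-q).
p = 0.3, q = 0.65, p-q = -0.35.
(p-q)^2 = 0.1225.
term1 = 0.1225/0.65 = 0.188462.
term2 = 0.1225/0.35 = 0.35.
chi^2 = 0.188462 + 0.35 = 0.5385

0.5385


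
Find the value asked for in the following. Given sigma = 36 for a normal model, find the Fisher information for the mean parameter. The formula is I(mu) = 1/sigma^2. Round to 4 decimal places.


The Fisher information for the mean of a normal distribution is I(mu) = 1/sigma^2.
sigma = 36, so sigma^2 = 1296.
I(mu) = 1/1296 = 0.0008

0.0008


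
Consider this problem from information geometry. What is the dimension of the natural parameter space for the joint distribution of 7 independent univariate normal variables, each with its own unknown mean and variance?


Exponential family dimension calculation:
Each univariate normal has two natural parameters (mu/sigma^2 and -1/(2 sigma^2)).
With 7 independent components, dim = 2 * 7 = 14.

14


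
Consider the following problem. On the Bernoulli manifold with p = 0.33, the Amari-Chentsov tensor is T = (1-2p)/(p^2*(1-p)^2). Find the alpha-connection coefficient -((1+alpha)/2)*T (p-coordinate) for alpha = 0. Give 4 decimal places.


Skewness (Amari-Chentsov) tensor: T = (1-2p)/(p^2*(1-p)^2).
p = 0.33, 1-2p = 0.34, p^2 = 0.1089, (1-p)^2 = 0.4489.
T = 0.34/(0.1089 * 0.4489) = 6.955069.
In the p-coordinate, Gamma^(alpha) = Gamma^(0) - (alpha/2)*T with Gamma^(0) = (1/2)*g'(p) = -T/2,
so Gamma^(alpha) = -((1+alpha)/2)*T.
alpha = 0, -(1+alpha)/2 = -0.5.
Gamma = -0.5 * 6.955069 = -3.4775

-3.4775


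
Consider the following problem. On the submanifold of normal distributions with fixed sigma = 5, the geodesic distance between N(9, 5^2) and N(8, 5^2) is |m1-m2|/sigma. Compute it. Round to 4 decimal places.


On the fixed-variance normal subfamily, geodesic distance = |m1-m2|/sigma.
|9 - 8| = 1.
sigma = 5.
d = 1/5 = 0.2000

0.2000


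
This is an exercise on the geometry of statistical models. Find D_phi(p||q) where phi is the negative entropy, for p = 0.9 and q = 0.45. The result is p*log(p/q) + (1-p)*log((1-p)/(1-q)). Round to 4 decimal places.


Bregman divergence with negative entropy generator:
D = p*log(p/q) + (1-p)*log((1-p)/(1-q)).
p = 0.9, q = 0.45.
p*log(p/q) = 0.9*log(0.9/0.45) = 0.623832.
(1-p)*log((1-p)/(1-q)) = 0.1*log(0.1/0.55) = -0.170475.
D = 0.623832 + -0.170475 = 0.4534

0.4534


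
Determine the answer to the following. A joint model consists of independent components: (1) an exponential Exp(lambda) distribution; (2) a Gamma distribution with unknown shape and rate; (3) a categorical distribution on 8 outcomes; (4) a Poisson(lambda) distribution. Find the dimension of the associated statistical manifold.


The dimension of a statistical manifold equals the number of free
(independent) real parameters of the model. For a product of independent
blocks the parameter counts add.
- exponential (lambda): 1.
- Gamma (shape, rate): 2.
- categorical on 8 outcomes (probabilities sum to 1): 8-1 = 7.
- Poisson (lambda): 1.
Total = 1 + 2 + 7 + 1 = 11.
Dimension = 11

11


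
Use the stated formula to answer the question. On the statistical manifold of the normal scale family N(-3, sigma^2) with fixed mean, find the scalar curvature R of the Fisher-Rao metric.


This family has a single free parameter, so its statistical manifold
is 1-dimensional. The Riemann curvature tensor of any 1-dimensional
Riemannian manifold vanishes identically, so R = 0.

0


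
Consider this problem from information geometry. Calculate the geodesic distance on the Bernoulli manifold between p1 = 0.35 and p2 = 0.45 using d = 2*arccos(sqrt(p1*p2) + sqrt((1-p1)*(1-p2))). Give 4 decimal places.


Geodesic distance on Bernoulli manifold:
d(p1,p2) = 2*arccos(sqrt(p1*p2) + sqrt((1-p1)*(1-p2))).
sqrt(p1*p2) = sqrt(0.35*0.45) = 0.396863.
sqrt((1-p1)*(1-p2)) = sqrt(0.65*0.55) = 0.597913.
arg = 0.396863 + 0.597913 = 0.994776.
d = 2*arccos(0.994776) = 0.2045

0.2045


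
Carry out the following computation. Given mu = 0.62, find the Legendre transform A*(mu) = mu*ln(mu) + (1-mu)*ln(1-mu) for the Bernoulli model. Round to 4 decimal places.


Legendre transform for Bernoulli:
A*(mu) = mu*log(mu) + (1-mu)*log(1-mu).
mu = 0.62, 1-mu = 0.38.
mu*log(mu) = 0.62*log(0.62) = -0.296382.
(1-mu)*log(1-mu) = 0.38*log(0.38) = -0.367682.
A* = -0.296382 + -0.367682 = -0.6641

-0.6641


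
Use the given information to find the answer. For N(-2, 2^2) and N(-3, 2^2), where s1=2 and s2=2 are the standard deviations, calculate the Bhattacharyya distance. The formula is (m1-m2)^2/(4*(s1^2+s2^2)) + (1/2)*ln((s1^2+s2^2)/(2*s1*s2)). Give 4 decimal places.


Bhattacharyya distance between two Gaussians:
DB = (m1-m2)^2/(4*(s1^2+s2^2)) + (1/2)*ln((s1^2+s2^2)/(2*s1*s2)).
(m1-m2)^2 = (1)^2 = 1.
s1^2+s2^2 = 4 + 4 = 8.
term1 = 1/32 = 0.03125.
term2 = 0.5*ln(8/8.0) = 0.0.
DB = 0.03125 + 0.0 = 0.0313

0.0313


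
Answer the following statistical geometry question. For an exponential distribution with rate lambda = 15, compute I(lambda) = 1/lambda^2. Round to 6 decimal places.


Fisher information for exponential: I(lambda) = 1/lambda^2.
lambda = 15, lambda^2 = 225.
I = 1/225 = 0.004444

0.004444


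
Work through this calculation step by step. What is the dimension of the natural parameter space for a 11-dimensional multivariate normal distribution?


Exponential family dimension calculation:
For 11-dim MVN: mean has 11 params, covariance has 11*12/2 = 66 unique entries.
Total dim = 11 + 66 = 77.

77


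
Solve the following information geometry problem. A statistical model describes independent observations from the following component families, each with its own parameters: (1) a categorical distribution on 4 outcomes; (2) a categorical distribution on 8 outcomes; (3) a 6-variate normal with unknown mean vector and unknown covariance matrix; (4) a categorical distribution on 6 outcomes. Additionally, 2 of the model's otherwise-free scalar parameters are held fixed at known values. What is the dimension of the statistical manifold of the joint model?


The dimension of a statistical manifold equals the number of free
(independent) real parameters of the model. For a product of independent
blocks the parameter counts add.
- categorical on 4 outcomes (probabilities sum to 1): 4-1 = 3.
- categorical on 8 outcomes (probabilities sum to 1): 8-1 = 7.
- 6-variate normal: 6 (mean) + 6*7/2 = 21 (symmetric covariance) = 27.
- categorical on 6 outcomes (probabilities sum to 1): 6-1 = 5.
Total = 3 + 7 + 27 + 5 = 42.
2 parameter(s) fixed at known values: 42 - 2 = 40.
Dimension = 40

40


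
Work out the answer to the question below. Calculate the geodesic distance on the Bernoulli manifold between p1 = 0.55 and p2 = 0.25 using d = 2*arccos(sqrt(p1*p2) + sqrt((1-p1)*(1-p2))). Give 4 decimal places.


Geodesic distance on Bernoulli manifold:
d(p1,p2) = 2*arccos(sqrt(p1*p2) + sqrt((1-p1)*(1-p2))).
sqrt(p1*p2) = sqrt(0.55*0.25) = 0.37081.
sqrt((1-p1)*(1-p2)) = sqrt(0.45*0.75) = 0.580948.
arg = 0.37081 + 0.580948 = 0.951757.
d = 2*arccos(0.951757) = 0.6238

0.6238


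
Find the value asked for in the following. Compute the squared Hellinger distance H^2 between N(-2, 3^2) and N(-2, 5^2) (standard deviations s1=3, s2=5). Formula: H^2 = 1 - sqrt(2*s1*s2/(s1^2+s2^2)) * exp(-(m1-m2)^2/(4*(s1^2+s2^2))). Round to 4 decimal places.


Squared Hellinger distance for Gaussians:
H^2 = 1 - sqrt(2*s1*s2/(s1^2+s2^2)) * exp(-(m1-m2)^2/(4*(s1^2+s2^2))).
s1^2 = 9, s2^2 = 25, s1^2+s2^2 = 34.
sqrt(2*3*5/(34)) = 0.939336.
(m1-m2)^2 = (0)^2 = 0.
exp(-0/(4*34)) = exp(0.0) = 1.0.
H^2 = 1 - 0.939336*1.0 = 0.0607

0.0607


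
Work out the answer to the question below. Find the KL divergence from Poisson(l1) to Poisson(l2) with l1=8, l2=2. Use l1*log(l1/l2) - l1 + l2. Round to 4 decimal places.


KL divergence for Poisson:
KL = l1*log(l1/l2) - l1 + l2.
l1 = 8, l2 = 2.
log(8/2) = 1.386294.
l1*log(l1/l2) = 8 * 1.386294 = 11.090355.
KL = 11.090355 - 8 + 2 = 5.0904

5.0904
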